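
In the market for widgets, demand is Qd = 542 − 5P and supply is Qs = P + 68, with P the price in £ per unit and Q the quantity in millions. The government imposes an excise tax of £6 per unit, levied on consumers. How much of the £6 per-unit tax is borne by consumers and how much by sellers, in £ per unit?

Before the tax: set 542 − 5P = P + 68 → P* = £79, Q* = 147.
With the tax collected from consumers, demand (in seller-price terms) shifts: Qd = 542 − 5(P + 6).
New equilibrium: consumers pay £80, sellers receive £74, Q = 142. (Wedge: Pb − Ps = 6.)
Burden on consumers: £1; on sellers: £5. (They sum to £6.)

Consumers bear £1 per unit; sellers bear £5 per unit.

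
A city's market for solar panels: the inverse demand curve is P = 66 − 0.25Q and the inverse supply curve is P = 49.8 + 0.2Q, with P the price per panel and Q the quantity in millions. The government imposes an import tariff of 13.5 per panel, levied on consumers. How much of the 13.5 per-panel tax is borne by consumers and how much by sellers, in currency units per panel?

Rewrite in direct form: Qd = 264 − 4P and Qs = 5P − 249.
Before the tax: set 264 − 4P = 5P − 249 → P* = 57, Q* = 36.
With the tax collected from consumers, demand (in seller-price terms) shifts: Qd = 264 − 4(P + 13.5).
Solving gives Q = 6 with consumers paying 64.5 and sellers receiving 51 (the 13.5 wedge).
Burden on consumers: 7.5; on sellers: 6. (They sum to 13.5.)
The less price-elastic side of the market bears the larger share of a per-unit tax.

Consumers bear 7.5 per panel; sellers bear 6 per panel.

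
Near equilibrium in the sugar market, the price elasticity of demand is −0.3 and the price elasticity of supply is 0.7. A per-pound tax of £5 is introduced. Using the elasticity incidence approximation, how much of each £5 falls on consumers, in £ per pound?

Consumers bear ≈ £3.5 per pound.

Incidence ratio: consumers' share ≈ εs / (εs + |εd|) = 0.7 / (0.7 + 0.3) = 0.7.
So consumers bear ≈ 0.7 × £5 = £3.5; producers bear £1.5.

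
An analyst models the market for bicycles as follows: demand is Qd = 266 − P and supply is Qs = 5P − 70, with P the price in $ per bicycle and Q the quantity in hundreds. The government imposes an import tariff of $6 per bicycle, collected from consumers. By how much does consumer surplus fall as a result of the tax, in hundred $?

Before the tax: set 266 − P = 5P − 70 → P* = $56, Q* = 210.
With the tax collected from consumers, demand (in seller-price terms) shifts: Qd = 266 − (P + 6).
New equilibrium: consumers pay $61, sellers receive $55, Q = 205. (Wedge: Pb − Ps = 6.)
ΔCS is the trapezoid between Q = 205 and Q = 210 of height $5: ½ · (210 + 205) · 5 = $1037.5.

Consumer surplus falls by $1037.5 hundred.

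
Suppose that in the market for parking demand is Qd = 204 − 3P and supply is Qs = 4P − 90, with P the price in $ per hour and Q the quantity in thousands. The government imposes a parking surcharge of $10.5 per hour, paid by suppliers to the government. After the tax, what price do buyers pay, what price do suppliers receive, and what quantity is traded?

Buyers pay $48; suppliers receive $37.5; quantity = 60.

Before the tax: set 204 − 3P = 4P − 90 → P* = $42, Q* = 78.
With the tax collected from suppliers, supply shifts: Qs = 4(P − 10.5) − 90.
New equilibrium: buyers pay $48, suppliers receive $37.5, Q = 60. (Wedge: Pb − Ps = 10.5.)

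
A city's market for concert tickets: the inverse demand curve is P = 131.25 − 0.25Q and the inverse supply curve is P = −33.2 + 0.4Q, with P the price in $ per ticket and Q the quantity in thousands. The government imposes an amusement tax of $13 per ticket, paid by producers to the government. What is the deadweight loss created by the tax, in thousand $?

Rewrite in direct form: Qd = 525 − 4P and Qs = 2.5P + 83.
Without the tax, 525 − 4P = 2.5P + 83 gives 6.5P = 442, so P* = $68 and Q* = 253.
With the tax collected from producers, supply shifts: Qs = 2.5(P − 13) + 83.
New equilibrium: consumers pay $73, producers receive $60, Q = 233. (Wedge: Pb − Ps = 13.)
Quantity falls by |ΔQ| = |253 − 233| = 20.
DWL = ½ · t · |ΔQ| = ½ · 13 · 20 = $130.

Deadweight loss = $130 thousand.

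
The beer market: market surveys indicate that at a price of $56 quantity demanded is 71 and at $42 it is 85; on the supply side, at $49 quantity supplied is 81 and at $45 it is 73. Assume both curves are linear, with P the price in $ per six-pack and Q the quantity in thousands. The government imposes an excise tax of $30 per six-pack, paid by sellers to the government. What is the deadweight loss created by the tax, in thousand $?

Deadweight loss = $300 thousand.

Demand slope: (85 − 71)/(42 − 56) = -1, so Qd = 127 − P.
Supply slope: (73 − 81)/(45 − 49) = 2, so Qs = 2P − 17.
Before the tax: set 127 − P = 2P − 17 → P* = $48, Q* = 79.
With the tax collected from sellers, supply shifts: Qs = 2(P − 30) − 17.
New equilibrium: consumers pay $68, sellers receive $38, Q = 59. (Wedge: Pb − Ps = 30.)
Quantity falls by |ΔQ| = |79 − 59| = 20.
DWL = ½ · t · |ΔQ| = ½ · 30 · 20 = $300.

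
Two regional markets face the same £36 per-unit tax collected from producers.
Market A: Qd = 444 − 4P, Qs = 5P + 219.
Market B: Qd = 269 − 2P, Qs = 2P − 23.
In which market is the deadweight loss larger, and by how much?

Market A: pre-tax P* = £25, Q* = 344; post-tax Q = 264; deadweight loss = £1440.
Market B: pre-tax P* = £73, Q* = 123; post-tax Q = 87; deadweight loss = £648.
Difference: £1440 vs £648 → market A is larger by £792.

Market A, by £792.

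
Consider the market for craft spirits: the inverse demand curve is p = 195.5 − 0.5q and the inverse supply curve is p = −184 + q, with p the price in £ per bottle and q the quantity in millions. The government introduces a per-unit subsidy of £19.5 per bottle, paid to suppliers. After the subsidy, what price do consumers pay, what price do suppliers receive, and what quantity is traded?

Inverting to q(p) form: qd = 391 − 2p; qs = p + 184.
Before the subsidy: set 391 − 2p = p + 184 → p* = £69, q* = 253.
With a per-unit subsidy paid to suppliers, each receives p + 19.5 per unit sold, so supply becomes qs = (p + 19.5) + 184.
Solving gives q = 266 with consumers paying £62.5 and suppliers receiving £82 (the £19.5 wedge).

Consumers pay £62.5; suppliers receive £82; quantity = 266.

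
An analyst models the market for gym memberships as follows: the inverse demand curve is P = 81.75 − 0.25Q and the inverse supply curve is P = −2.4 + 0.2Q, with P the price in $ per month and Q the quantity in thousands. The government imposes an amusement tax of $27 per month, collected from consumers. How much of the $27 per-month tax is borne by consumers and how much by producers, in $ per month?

Inverting to Q(P) form: Qd = 327 − 4P; Qs = 5P + 12.
Before the tax: set 327 − 4P = 5P + 12 → P* = $35, Q* = 187.
With the tax collected from consumers, demand (in seller-price terms) shifts: Qd = 327 − 4(P + 27).
Solving gives Q = 127 with consumers paying $50 and producers receiving $23 (the $27 wedge).
Burden on consumers: $15; on producers: $12. (They sum to $27.)

Consumers bear $15 per month; producers bear $12 per month.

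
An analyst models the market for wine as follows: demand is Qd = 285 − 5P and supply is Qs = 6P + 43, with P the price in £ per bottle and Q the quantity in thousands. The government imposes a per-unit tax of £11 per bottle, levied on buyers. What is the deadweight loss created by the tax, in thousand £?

Before the tax: set 285 − 5P = 6P + 43 → P* = £22, Q* = 175.
With the tax collected from buyers, demand (in seller-price terms) shifts: Qd = 285 − 5(P + 11).
New equilibrium: buyers pay £28, suppliers receive £17, Q = 145. (Wedge: Pb − Ps = 11.)
Quantity falls by |ΔQ| = |175 − 145| = 30.
DWL = ½ · t · |ΔQ| = ½ · 11 · 30 = £165.

Deadweight loss = £165 thousand.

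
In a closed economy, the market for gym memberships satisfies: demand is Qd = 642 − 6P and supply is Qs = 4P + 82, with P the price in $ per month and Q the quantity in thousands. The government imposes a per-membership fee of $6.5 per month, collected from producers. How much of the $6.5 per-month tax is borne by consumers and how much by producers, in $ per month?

Consumers bear $2.6 per month; producers bear $3.9 per month.

Without the tax, 642 − 6P = 4P + 82 gives 10P = 560, so P* = $56 and Q* = 306.
With the tax collected from producers, supply shifts: Qs = 4(P − 6.5) + 82.
Solving gives Q = 290.4 with consumers paying $58.6 and producers receiving $52.1 (the $6.5 wedge).
Burden on consumers: $2.6; on producers: $3.9. (They sum to $6.5.)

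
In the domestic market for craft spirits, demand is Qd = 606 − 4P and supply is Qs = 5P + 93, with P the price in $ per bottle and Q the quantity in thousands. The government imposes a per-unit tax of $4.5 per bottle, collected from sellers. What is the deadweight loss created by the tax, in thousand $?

Deadweight loss = $22.5 thousand.

Without the tax, 606 − 4P = 5P + 93 gives 9P = 513, so P* = $57 and Q* = 378.
With the tax collected from sellers, supply shifts: Qs = 5(P − 4.5) + 93.
Solving gives Q = 368 with consumers paying $59.5 and sellers receiving $55 (the $4.5 wedge).
Quantity falls by |ΔQ| = |378 − 368| = 10.
DWL = ½ · t · |ΔQ| = ½ · 4.5 · 10 = $22.5.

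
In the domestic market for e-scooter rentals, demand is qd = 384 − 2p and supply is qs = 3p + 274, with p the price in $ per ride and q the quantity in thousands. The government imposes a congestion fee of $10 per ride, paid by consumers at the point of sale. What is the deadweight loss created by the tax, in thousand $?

Deadweight loss = $60 thousand.

Without the tax, 384 − 2p = 3p + 274 gives 5p = 110, so p* = $22 and q* = 340.
With the tax collected from consumers, demand (in seller-price terms) shifts: qd = 384 − 2(p + 10).
New equilibrium: consumers pay $28, suppliers receive $18, q = 328. (Wedge: pb − ps = 10.)
Quantity falls by |ΔQ| = |340 − 328| = 12.
DWL = ½ · t · |ΔQ| = ½ · 10 · 12 = $60.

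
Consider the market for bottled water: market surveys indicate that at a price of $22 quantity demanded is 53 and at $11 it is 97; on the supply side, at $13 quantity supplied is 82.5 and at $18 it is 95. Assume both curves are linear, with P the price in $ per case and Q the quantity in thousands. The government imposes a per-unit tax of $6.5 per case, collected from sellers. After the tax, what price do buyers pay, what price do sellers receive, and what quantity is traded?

Demand slope: (97 − 53)/(11 − 22) = -4, so Qd = 141 − 4P.
Supply slope: (95 − 82.5)/(18 − 13) = 2.5, so Qs = 2.5P + 50.
Before the tax: set 141 − 4P = 2.5P + 50 → P* = $14, Q* = 85.
With the tax collected from sellers, supply shifts: Qs = 2.5(P − 6.5) + 50.
Solving gives Q = 75 with buyers paying $16.5 and sellers receiving $10 (the $6.5 wedge).
The less price-elastic side of the market bears the larger share of a per-unit tax.

Buyers pay $16.5; sellers receive $10; quantity = 75.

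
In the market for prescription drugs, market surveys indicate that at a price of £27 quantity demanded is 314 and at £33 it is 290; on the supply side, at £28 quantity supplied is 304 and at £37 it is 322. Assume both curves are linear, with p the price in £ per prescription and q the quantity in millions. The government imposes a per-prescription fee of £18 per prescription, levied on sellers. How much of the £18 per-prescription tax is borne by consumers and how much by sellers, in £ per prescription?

Consumers bear £6 per prescription; sellers bear £12 per prescription.

Demand slope: (290 − 314)/(33 − 27) = -4, so qd = 422 − 4p.
Supply slope: (322 − 304)/(37 − 28) = 2, so qs = 2p + 248.
Before the tax: set 422 − 4p = 2p + 248 → p* = £29, q* = 306.
With the tax collected from sellers, supply shifts: qs = 2(p − 18) + 248.
New equilibrium: consumers pay £35, sellers receive £17, q = 282. (Wedge: pb − ps = 18.)
Burden on consumers: £6; on sellers: £12. (They sum to £18.)
The less price-elastic side of the market bears the larger share of a per-unit tax.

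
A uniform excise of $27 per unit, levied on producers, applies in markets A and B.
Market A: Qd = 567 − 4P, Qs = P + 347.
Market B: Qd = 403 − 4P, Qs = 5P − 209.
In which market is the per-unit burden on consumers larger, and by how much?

Market B, by $9.6.

Market A: pre-tax P* = $44, Q* = 391; post-tax Q = 369.4; per-unit burden on consumers = $5.4.
Market B: pre-tax P* = $68, Q* = 131; post-tax Q = 71; per-unit burden on consumers = $15.
Difference: $5.4 vs $15 → market B is larger by $9.6.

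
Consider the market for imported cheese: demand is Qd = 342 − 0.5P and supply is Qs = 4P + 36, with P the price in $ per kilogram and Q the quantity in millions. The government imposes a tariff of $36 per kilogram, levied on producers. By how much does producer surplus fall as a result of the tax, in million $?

Without the tax, 342 − 0.5P = 4P + 36 gives 4.5P = 306, so P* = $68 and Q* = 308.
With the tax collected from producers, supply shifts: Qs = 4(P − 36) + 36.
Solving gives Q = 292 with consumers paying $100 and producers receiving $64 (the $36 wedge).
ΔPS is the trapezoid between Q = 292 and Q = 308 of height $4: ½ · (308 + 292) · 4 = $1200.

Producer surplus falls by $1200 million.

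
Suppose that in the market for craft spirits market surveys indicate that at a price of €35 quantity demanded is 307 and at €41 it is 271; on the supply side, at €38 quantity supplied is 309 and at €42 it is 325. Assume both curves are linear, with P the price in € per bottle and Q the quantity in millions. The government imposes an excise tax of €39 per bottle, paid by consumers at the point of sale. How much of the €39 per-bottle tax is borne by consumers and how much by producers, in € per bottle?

Consumers bear €15.6 per bottle; producers bear €23.4 per bottle.

Demand slope: (271 − 307)/(41 − 35) = -6, so Qd = 517 − 6P.
Supply slope: (325 − 309)/(42 − 38) = 4, so Qs = 4P + 157.
Without the tax, 517 − 6P = 4P + 157 gives 10P = 360, so P* = €36 and Q* = 301.
With the tax collected from consumers, demand (in seller-price terms) shifts: Qd = 517 − 6(P + 39).
Solving gives Q = 207.4 with consumers paying €51.6 and producers receiving €12.6 (the €39 wedge).
Burden on consumers: €15.6; on producers: €23.4. (They sum to €39.)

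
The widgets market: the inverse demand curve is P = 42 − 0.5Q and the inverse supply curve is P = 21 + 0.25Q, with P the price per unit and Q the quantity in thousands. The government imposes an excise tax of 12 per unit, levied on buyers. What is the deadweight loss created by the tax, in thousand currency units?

Deadweight loss = 96 thousand.

Rewrite in direct form: Qd = 84 − 2P and Qs = 4P − 84.
Before the tax: set 84 − 2P = 4P − 84 → P* = 28, Q* = 28.
With the tax collected from buyers, demand (in seller-price terms) shifts: Qd = 84 − 2(P + 12).
New equilibrium: buyers pay 36, producers receive 24, Q = 12. (Wedge: Pb − Ps = 12.)
Quantity falls by |ΔQ| = |28 − 12| = 16.
DWL = ½ · t · |ΔQ| = ½ · 12 · 16 = 96.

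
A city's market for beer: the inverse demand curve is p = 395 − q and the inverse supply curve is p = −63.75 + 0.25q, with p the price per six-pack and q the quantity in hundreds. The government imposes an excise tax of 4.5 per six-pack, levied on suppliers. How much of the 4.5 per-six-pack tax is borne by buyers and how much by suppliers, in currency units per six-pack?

Buyers bear 3.6 per six-pack; suppliers bear 0.9 per six-pack.

Rewrite in direct form: qd = 395 − p and qs = 4p + 255.
Before the tax: set 395 − p = 4p + 255 → p* = 28, q* = 367.
With the tax collected from suppliers, supply shifts: qs = 4(p − 4.5) + 255.
Solving gives q = 363.4 with buyers paying 31.6 and suppliers receiving 27.1 (the 4.5 wedge).
Burden on buyers: 3.6; on suppliers: 0.9. (They sum to 4.5.)
The less price-elastic side of the market bears the larger share of a per-unit tax.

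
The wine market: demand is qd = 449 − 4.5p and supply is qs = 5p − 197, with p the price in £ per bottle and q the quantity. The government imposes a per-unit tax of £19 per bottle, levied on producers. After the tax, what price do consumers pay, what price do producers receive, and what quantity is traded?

Consumers pay £78; producers receive £59; quantity = 98.

Without the tax, 449 − 4.5p = 5p − 197 gives 9.5p = 646, so p* = £68 and q* = 143.
With the tax collected from producers, supply shifts: qs = 5(p − 19) − 197.
Solving gives q = 98 with consumers paying £78 and producers receiving £59 (the £19 wedge).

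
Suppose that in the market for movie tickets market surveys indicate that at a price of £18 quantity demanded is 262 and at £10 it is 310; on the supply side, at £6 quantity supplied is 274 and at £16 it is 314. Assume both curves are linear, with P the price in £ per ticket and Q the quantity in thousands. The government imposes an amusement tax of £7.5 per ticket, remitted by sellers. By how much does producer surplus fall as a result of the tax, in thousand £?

Demand slope: (310 − 262)/(10 − 18) = -6, so Qd = 370 − 6P.
Supply slope: (314 − 274)/(16 − 6) = 4, so Qs = 4P + 250.
Before the tax: set 370 − 6P = 4P + 250 → P* = £12, Q* = 298.
With the tax collected from sellers, supply shifts: Qs = 4(P − 7.5) + 250.
New equilibrium: buyers pay £15, sellers receive £7.5, Q = 280. (Wedge: Pb − Ps = 7.5.)
ΔPS is the trapezoid between Q = 280 and Q = 298 of height £4.5: ½ · (298 + 280) · 4.5 = £1300.5.

Producer surplus falls by £1300.5 thousand.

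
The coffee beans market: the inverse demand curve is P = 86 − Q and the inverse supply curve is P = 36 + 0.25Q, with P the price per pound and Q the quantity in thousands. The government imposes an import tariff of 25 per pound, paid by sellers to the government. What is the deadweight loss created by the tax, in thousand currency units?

Inverting to Q(P) form: Qd = 86 − P; Qs = 4P − 144.
Before the tax: set 86 − P = 4P − 144 → P* = 46, Q* = 40.
With the tax collected from sellers, supply shifts: Qs = 4(P − 25) − 144.
New equilibrium: buyers pay 66, sellers receive 41, Q = 20. (Wedge: Pb − Ps = 25.)
Quantity falls by |ΔQ| = |40 − 20| = 20.
DWL = ½ · t · |ΔQ| = ½ · 25 · 20 = 250.

Deadweight loss = 250 thousand.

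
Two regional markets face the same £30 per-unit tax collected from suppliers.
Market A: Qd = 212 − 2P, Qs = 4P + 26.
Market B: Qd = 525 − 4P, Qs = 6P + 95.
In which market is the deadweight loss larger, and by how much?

Market A: pre-tax P* = £31, Q* = 150; post-tax Q = 110; deadweight loss = £600.
Market B: pre-tax P* = £43, Q* = 353; post-tax Q = 281; deadweight loss = £1080.
Difference: £600 vs £1080 → market B is larger by £480.

Market B, by £480.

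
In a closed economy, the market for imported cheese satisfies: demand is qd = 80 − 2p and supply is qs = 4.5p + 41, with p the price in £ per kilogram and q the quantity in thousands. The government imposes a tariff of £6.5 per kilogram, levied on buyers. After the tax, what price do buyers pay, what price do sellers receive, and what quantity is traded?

Buyers pay £10.5; sellers receive £4; quantity = 59.

Without the tax, 80 − 2p = 4.5p + 41 gives 6.5p = 39, so p* = £6 and q* = 68.
With the tax collected from buyers, demand (in seller-price terms) shifts: qd = 80 − 2(p + 6.5).
New equilibrium: buyers pay £10.5, sellers receive £4, q = 59. (Wedge: pb − ps = 6.5.)
The less price-elastic side of the market bears the larger share of a per-unit tax.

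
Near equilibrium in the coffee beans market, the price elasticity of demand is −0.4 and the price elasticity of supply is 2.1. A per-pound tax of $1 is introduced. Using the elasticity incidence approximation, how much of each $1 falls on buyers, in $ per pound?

Incidence ratio: buyers' share ≈ εs / (εs + |εd|) = 2.1 / (2.1 + 0.4) = 0.84.
So buyers bear ≈ 0.84 × $1 = $0.84; suppliers bear $0.16.

Buyers bear ≈ $0.84 per pound.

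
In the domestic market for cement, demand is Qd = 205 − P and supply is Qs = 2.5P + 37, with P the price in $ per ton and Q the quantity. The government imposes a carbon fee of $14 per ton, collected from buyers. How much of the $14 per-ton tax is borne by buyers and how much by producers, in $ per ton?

Buyers bear $10 per ton; producers bear $4 per ton.

Without the tax, 205 − P = 2.5P + 37 gives 3.5P = 168, so P* = $48 and Q* = 157.
With the tax collected from buyers, demand (in seller-price terms) shifts: Qd = 205 − (P + 14).
New equilibrium: buyers pay $58, producers receive $44, Q = 147. (Wedge: Pb − Ps = 14.)
Burden on buyers: $10; on producers: $4. (They sum to $14.)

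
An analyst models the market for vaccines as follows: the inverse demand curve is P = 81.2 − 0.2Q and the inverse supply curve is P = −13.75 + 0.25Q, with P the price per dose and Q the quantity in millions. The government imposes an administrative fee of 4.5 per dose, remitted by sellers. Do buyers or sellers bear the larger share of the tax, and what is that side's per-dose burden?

Inverting to Q(P) form: Qd = 406 − 5P; Qs = 4P + 55.
Before the tax: set 406 − 5P = 4P + 55 → P* = 39, Q* = 211.
With the tax collected from sellers, supply shifts: Qs = 4(P − 4.5) + 55.
New equilibrium: buyers pay 41, sellers receive 36.5, Q = 201. (Wedge: Pb − Ps = 4.5.)
Per-dose burden: buyers 2, sellers 2.5.
Sellers take the larger share because supply is less price-elastic here (demand slope 5 vs supply slope 4).
The less price-elastic side of the market bears the larger share of a per-unit tax.

Sellers bear the larger share: 2.5 per dose.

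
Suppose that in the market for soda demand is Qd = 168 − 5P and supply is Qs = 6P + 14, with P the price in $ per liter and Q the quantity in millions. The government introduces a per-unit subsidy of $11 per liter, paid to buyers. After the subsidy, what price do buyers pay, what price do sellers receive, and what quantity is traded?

Buyers pay $8; sellers receive $19; quantity = 128.

Before the subsidy: set 168 − 5P = 6P + 14 → P* = $14, Q* = 98.
With a per-unit subsidy paid to buyers, each effectively pays P − 11, so demand becomes Qd = 168 − 5(P − 11).
Solving gives Q = 128 with buyers paying $8 and sellers receiving $19 (the $11 wedge).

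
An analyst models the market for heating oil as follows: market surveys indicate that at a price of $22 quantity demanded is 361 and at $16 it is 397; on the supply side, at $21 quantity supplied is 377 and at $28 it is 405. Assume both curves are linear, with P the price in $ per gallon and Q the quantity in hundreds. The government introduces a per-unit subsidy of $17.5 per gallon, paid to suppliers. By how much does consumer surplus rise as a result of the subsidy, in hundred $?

Demand slope: (397 − 361)/(16 − 22) = -6, so Qd = 493 − 6P.
Supply slope: (405 − 377)/(28 − 21) = 4, so Qs = 4P + 293.
Before the subsidy: set 493 − 6P = 4P + 293 → P* = $20, Q* = 373.
With a per-unit subsidy paid to suppliers, each receives P + 17.5 per unit sold, so supply becomes Qs = 4(P + 17.5) + 293.
Solving gives Q = 415 with buyers paying $13 and suppliers receiving $30.5 (the $17.5 wedge).
ΔCS is the trapezoid between Q = 415 and Q = 373 of height $7: ½ · (373 + 415) · 7 = $2758.

Consumer surplus rises by $2758 hundred.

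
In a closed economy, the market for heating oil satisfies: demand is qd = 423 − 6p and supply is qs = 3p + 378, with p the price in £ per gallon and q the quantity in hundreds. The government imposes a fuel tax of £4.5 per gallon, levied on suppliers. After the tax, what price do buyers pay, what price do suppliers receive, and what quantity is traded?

Before the tax: set 423 − 6p = 3p + 378 → p* = £5, q* = 393.
With the tax collected from suppliers, supply shifts: qs = 3(p − 4.5) + 378.
New equilibrium: buyers pay £6.5, suppliers receive £2, q = 384. (Wedge: pb − ps = 4.5.)

Buyers pay £6.5; suppliers receive £2; quantity = 384.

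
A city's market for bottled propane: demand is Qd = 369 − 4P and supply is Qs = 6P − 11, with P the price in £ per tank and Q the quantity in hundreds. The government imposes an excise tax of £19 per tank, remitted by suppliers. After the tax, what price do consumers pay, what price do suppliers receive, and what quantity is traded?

Without the tax, 369 − 4P = 6P − 11 gives 10P = 380, so P* = £38 and Q* = 217.
With the tax collected from suppliers, supply shifts: Qs = 6(P − 19) − 11.
Solving gives Q = 171.4 with consumers paying £49.4 and suppliers receiving £30.4 (the £19 wedge).
The less price-elastic side of the market bears the larger share of a per-unit tax.

Consumers pay £49.4; suppliers receive £30.4; quantity = 171.4.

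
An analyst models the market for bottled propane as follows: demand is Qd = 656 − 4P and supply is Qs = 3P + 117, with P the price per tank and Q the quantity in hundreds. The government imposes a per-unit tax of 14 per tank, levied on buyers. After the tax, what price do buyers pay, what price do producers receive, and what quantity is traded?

Buyers pay 83; producers receive 69; quantity = 324.

Without the tax, 656 − 4P = 3P + 117 gives 7P = 539, so P* = 77 and Q* = 348.
With the tax collected from buyers, demand (in seller-price terms) shifts: Qd = 656 − 4(P + 14).
Solving gives Q = 324 with buyers paying 83 and producers receiving 69 (the 14 wedge).
The less price-elastic side of the market bears the larger share of a per-unit tax.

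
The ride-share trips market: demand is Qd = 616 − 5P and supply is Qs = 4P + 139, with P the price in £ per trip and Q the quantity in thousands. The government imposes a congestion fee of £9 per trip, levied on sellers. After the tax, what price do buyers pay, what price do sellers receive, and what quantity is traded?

Without the tax, 616 − 5P = 4P + 139 gives 9P = 477, so P* = £53 and Q* = 351.
With the tax collected from sellers, supply shifts: Qs = 4(P − 9) + 139.
New equilibrium: buyers pay £57, sellers receive £48, Q = 331. (Wedge: Pb − Ps = 9.)
The less price-elastic side of the market bears the larger share of a per-unit tax.

Buyers pay £57; sellers receive £48; quantity = 331.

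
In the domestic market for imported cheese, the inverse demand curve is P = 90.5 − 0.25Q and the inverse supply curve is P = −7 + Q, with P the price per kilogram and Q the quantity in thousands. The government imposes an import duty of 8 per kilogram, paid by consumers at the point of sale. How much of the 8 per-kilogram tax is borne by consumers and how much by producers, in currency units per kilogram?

Consumers bear 1.6 per kilogram; producers bear 6.4 per kilogram.

Inverting to Q(P) form: Qd = 362 − 4P; Qs = P + 7.
Without the tax, 362 − 4P = P + 7 gives 5P = 355, so P* = 71 and Q* = 78.
With the tax collected from consumers, demand (in seller-price terms) shifts: Qd = 362 − 4(P + 8).
Solving gives Q = 71.6 with consumers paying 72.6 and producers receiving 64.6 (the 8 wedge).
Burden on consumers: 1.6; on producers: 6.4. (They sum to 8.)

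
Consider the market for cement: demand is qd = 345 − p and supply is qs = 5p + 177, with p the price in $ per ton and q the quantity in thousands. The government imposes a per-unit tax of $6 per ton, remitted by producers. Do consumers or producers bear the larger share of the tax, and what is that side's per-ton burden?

Consumers bear the larger share: $5 per ton.

Before the tax: set 345 − p = 5p + 177 → p* = $28, q* = 317.
With the tax collected from producers, supply shifts: qs = 5(p − 6) + 177.
Solving gives q = 312 with consumers paying $33 and producers receiving $27 (the $6 wedge).
Per-ton burden: consumers $5, producers $1.
Consumers take the larger share because demand is less price-elastic here (demand slope 1 vs supply slope 5).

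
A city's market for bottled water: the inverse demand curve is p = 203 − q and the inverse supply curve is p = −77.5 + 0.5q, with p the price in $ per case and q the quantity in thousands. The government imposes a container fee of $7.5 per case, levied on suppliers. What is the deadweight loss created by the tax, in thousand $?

Inverting to q(p) form: qd = 203 − p; qs = 2p + 155.
Before the tax: set 203 − p = 2p + 155 → p* = $16, q* = 187.
With the tax collected from suppliers, supply shifts: qs = 2(p − 7.5) + 155.
New equilibrium: buyers pay $21, suppliers receive $13.5, q = 182. (Wedge: pb − ps = 7.5.)
Quantity falls by |ΔQ| = |187 − 182| = 5.
DWL = ½ · t · |ΔQ| = ½ · 7.5 · 5 = $18.75.

Deadweight loss = $18.75 thousand.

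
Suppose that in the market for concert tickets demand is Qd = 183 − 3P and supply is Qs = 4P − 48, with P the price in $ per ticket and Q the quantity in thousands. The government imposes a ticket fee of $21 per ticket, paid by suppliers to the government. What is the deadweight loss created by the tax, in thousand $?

Before the tax: set 183 − 3P = 4P − 48 → P* = $33, Q* = 84.
With the tax collected from suppliers, supply shifts: Qs = 4(P − 21) − 48.
New equilibrium: consumers pay $45, suppliers receive $24, Q = 48. (Wedge: Pb − Ps = 21.)
Quantity falls by |ΔQ| = |84 − 48| = 36.
DWL = ½ · t · |ΔQ| = ½ · 21 · 36 = $378.

Deadweight loss = $378 thousand.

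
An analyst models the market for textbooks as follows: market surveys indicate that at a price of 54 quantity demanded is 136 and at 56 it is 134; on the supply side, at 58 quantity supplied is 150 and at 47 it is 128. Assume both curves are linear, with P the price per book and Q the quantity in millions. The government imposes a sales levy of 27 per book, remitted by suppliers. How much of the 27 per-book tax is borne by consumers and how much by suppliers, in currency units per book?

Consumers bear 18 per book; suppliers bear 9 per book.

Demand slope: (134 − 136)/(56 − 54) = -1, so Qd = 190 − P.
Supply slope: (128 − 150)/(47 − 58) = 2, so Qs = 2P + 34.
Without the tax, 190 − P = 2P + 34 gives 3P = 156, so P* = 52 and Q* = 138.
With the tax collected from suppliers, supply shifts: Qs = 2(P − 27) + 34.
Solving gives Q = 120 with consumers paying 70 and suppliers receiving 43 (the 27 wedge).
Burden on consumers: 18; on suppliers: 9. (They sum to 27.)
The less price-elastic side of the market bears the larger share of a per-unit tax.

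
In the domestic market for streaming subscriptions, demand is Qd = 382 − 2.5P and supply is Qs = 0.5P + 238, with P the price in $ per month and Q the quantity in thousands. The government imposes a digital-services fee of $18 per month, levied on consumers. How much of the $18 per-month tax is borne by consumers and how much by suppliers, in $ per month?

Consumers bear $3 per month; suppliers bear $15 per month.

Before the tax: set 382 − 2.5P = 0.5P + 238 → P* = $48, Q* = 262.
With the tax collected from consumers, demand (in seller-price terms) shifts: Qd = 382 − 2.5(P + 18).
Solving gives Q = 254.5 with consumers paying $51 and suppliers receiving $33 (the $18 wedge).
Burden on consumers: $3; on suppliers: $15. (They sum to $18.)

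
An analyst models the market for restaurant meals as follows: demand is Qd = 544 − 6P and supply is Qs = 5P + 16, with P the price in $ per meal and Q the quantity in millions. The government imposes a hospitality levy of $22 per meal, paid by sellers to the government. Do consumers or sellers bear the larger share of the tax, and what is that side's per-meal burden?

Without the tax, 544 − 6P = 5P + 16 gives 11P = 528, so P* = $48 and Q* = 256.
With the tax collected from sellers, supply shifts: Qs = 5(P − 22) + 16.
Solving gives Q = 196 with consumers paying $58 and sellers receiving $36 (the $22 wedge).
Per-meal burden: consumers $10, sellers $12.
Sellers take the larger share because supply is less price-elastic here (demand slope 6 vs supply slope 5).

Sellers bear the larger share: $12 per meal.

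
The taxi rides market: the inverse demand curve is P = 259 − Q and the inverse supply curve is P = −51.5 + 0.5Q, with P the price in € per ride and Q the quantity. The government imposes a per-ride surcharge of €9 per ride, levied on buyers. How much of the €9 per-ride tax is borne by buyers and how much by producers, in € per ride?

Inverting to Q(P) form: Qd = 259 − P; Qs = 2P + 103.
Before the tax: set 259 − P = 2P + 103 → P* = €52, Q* = 207.
With the tax collected from buyers, demand (in seller-price terms) shifts: Qd = 259 − (P + 9).
Solving gives Q = 201 with buyers paying €58 and producers receiving €49 (the €9 wedge).
Burden on buyers: €6; on producers: €3. (They sum to €9.)
The less price-elastic side of the market bears the larger share of a per-unit tax.

Buyers bear €6 per ride; producers bear €3 per ride.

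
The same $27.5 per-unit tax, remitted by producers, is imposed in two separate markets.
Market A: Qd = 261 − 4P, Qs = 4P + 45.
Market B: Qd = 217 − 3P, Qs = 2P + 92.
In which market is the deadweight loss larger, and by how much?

Market A: pre-tax P* = $27, Q* = 153; post-tax Q = 98; deadweight loss = $756.25.
Market B: pre-tax P* = $25, Q* = 142; post-tax Q = 109; deadweight loss = $453.75.
Difference: $756.25 vs $453.75 → market A is larger by $302.5.

Market A, by $302.5.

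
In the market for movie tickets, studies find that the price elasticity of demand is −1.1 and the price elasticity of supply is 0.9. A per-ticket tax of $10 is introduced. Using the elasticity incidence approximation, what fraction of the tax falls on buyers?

Buyers' share ≈ 0.45.

Incidence ratio: buyers' share ≈ εs / (εs + |εd|) = 0.9 / (0.9 + 1.1) = 0.45.
Supply is the less elastic side, so buyers bear the smaller share.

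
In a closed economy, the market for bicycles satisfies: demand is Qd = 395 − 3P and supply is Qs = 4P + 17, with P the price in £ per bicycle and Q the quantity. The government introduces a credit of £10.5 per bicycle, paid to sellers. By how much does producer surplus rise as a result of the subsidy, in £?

Before the subsidy: set 395 − 3P = 4P + 17 → P* = £54, Q* = 233.
With a per-unit subsidy paid to sellers, each receives P + 10.5 per unit sold, so supply becomes Qs = 4(P + 10.5) + 17.
New equilibrium: consumers pay £48, sellers receive £58.5, Q = 251. (Wedge: Pb − Ps = −10.5.)
ΔPS is the trapezoid between Q = 251 and Q = 233 of height £4.5: ½ · (233 + 251) · 4.5 = £1089.

Producer surplus rises by £1089.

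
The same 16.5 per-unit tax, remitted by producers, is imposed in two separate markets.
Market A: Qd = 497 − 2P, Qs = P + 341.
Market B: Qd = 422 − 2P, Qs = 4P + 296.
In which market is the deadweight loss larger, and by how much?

Market A: pre-tax P* = 52, Q* = 393; post-tax Q = 382; deadweight loss = 90.75.
Market B: pre-tax P* = 21, Q* = 380; post-tax Q = 358; deadweight loss = 181.5.
Difference: 90.75 vs 181.5 → market B is larger by 90.75.

Market B, by 90.75.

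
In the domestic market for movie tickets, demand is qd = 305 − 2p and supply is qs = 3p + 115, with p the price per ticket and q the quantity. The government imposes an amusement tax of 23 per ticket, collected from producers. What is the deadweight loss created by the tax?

Before the tax: set 305 − 2p = 3p + 115 → p* = 38, q* = 229.
With the tax collected from producers, supply shifts: qs = 3(p − 23) + 115.
New equilibrium: consumers pay 51.8, producers receive 28.8, q = 201.4. (Wedge: pb − ps = 23.)
Quantity falls by |ΔQ| = |229 − 201.4| = 27.6.
DWL = ½ · t · |ΔQ| = ½ · 23 · 27.6 = 317.4.

Deadweight loss = 317.4.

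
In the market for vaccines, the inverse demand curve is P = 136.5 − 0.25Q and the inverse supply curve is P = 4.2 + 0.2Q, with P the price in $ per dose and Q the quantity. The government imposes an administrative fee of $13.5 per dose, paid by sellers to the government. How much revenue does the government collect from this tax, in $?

Rewrite in direct form: Qd = 546 − 4P and Qs = 5P − 21.
Before the tax: set 546 − 4P = 5P − 21 → P* = $63, Q* = 294.
With the tax collected from sellers, supply shifts: Qs = 5(P − 13.5) − 21.
Solving gives Q = 264 with consumers paying $70.5 and sellers receiving $57 (the $13.5 wedge).
Revenue = t · Q = 13.5 · 264 = $3564.

Tax revenue = $3564.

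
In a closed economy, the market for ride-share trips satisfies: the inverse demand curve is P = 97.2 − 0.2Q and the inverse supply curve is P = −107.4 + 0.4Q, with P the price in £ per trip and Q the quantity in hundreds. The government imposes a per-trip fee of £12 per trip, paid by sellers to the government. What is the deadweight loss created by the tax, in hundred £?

Deadweight loss = £120 hundred.

Rewrite in direct form: Qd = 486 − 5P and Qs = 2.5P + 268.5.
Without the tax, 486 − 5P = 2.5P + 268.5 gives 7.5P = 217.5, so P* = £29 and Q* = 341.
With the tax collected from sellers, supply shifts: Qs = 2.5(P − 12) + 268.5.
New equilibrium: consumers pay £33, sellers receive £21, Q = 321. (Wedge: Pb − Ps = 12.)
Quantity falls by |ΔQ| = |341 − 321| = 20.
DWL = ½ · t · |ΔQ| = ½ · 12 · 20 = £120.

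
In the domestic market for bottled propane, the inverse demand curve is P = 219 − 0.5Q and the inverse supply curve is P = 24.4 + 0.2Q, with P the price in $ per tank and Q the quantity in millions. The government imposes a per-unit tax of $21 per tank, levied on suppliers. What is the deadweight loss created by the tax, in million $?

Deadweight loss = $315 million.

Inverting to Q(P) form: Qd = 438 − 2P; Qs = 5P − 122.
Without the tax, 438 − 2P = 5P − 122 gives 7P = 560, so P* = $80 and Q* = 278.
With the tax collected from suppliers, supply shifts: Qs = 5(P − 21) − 122.
Solving gives Q = 248 with buyers paying $95 and suppliers receiving $74 (the $21 wedge).
Quantity falls by |ΔQ| = |278 − 248| = 30.
DWL = ½ · t · |ΔQ| = ½ · 21 · 30 = $315.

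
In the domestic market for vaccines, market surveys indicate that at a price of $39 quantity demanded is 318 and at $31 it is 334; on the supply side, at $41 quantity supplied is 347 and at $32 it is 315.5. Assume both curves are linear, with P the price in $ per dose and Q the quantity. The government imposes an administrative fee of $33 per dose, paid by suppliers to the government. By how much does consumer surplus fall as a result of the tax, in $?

Consumer surplus falls by $6405.

Demand slope: (334 − 318)/(31 − 39) = -2, so Qd = 396 − 2P.
Supply slope: (315.5 − 347)/(32 − 41) = 3.5, so Qs = 3.5P + 203.5.
Without the tax, 396 − 2P = 3.5P + 203.5 gives 5.5P = 192.5, so P* = $35 and Q* = 326.
With the tax collected from suppliers, supply shifts: Qs = 3.5(P − 33) + 203.5.
New equilibrium: consumers pay $56, suppliers receive $23, Q = 284. (Wedge: Pb − Ps = 33.)
ΔCS is the trapezoid between Q = 284 and Q = 326 of height $21: ½ · (326 + 284) · 21 = $6405.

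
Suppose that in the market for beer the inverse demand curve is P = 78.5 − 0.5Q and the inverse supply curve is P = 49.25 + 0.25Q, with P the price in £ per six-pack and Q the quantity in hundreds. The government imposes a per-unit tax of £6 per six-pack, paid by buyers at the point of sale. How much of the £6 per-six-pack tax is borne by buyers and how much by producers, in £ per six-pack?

Inverting to Q(P) form: Qd = 157 − 2P; Qs = 4P − 197.
Without the tax, 157 − 2P = 4P − 197 gives 6P = 354, so P* = £59 and Q* = 39.
With the tax collected from buyers, demand (in seller-price terms) shifts: Qd = 157 − 2(P + 6).
New equilibrium: buyers pay £63, producers receive £57, Q = 31. (Wedge: Pb − Ps = 6.)
Burden on buyers: £4; on producers: £2. (They sum to £6.)

Buyers bear £4 per six-pack; producers bear £2 per six-pack.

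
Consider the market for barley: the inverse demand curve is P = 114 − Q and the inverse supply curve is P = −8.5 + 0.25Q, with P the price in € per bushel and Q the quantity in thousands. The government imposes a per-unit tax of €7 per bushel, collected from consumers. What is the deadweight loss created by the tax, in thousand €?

Inverting to Q(P) form: Qd = 114 − P; Qs = 4P + 34.
Without the tax, 114 − P = 4P + 34 gives 5P = 80, so P* = €16 and Q* = 98.
With the tax collected from consumers, demand (in seller-price terms) shifts: Qd = 114 − (P + 7).
Solving gives Q = 92.4 with consumers paying €21.6 and suppliers receiving €14.6 (the €7 wedge).
Quantity falls by |ΔQ| = |98 − 92.4| = 5.6.
DWL = ½ · t · |ΔQ| = ½ · 7 · 5.6 = €19.6.

Deadweight loss = €19.6 thousand.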